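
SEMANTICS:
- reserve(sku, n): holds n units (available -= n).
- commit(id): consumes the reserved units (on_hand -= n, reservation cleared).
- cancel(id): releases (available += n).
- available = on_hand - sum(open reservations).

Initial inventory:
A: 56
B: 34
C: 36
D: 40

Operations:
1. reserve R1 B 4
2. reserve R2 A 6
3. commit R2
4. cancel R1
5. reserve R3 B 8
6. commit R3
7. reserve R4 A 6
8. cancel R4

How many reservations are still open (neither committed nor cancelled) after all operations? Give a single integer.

Step 1: reserve R1 B 4 -> on_hand[A=56 B=34 C=36 D=40] avail[A=56 B=30 C=36 D=40] open={R1}
Step 2: reserve R2 A 6 -> on_hand[A=56 B=34 C=36 D=40] avail[A=50 B=30 C=36 D=40] open={R1,R2}
Step 3: commit R2 -> on_hand[A=50 B=34 C=36 D=40] avail[A=50 B=30 C=36 D=40] open={R1}
Step 4: cancel R1 -> on_hand[A=50 B=34 C=36 D=40] avail[A=50 B=34 C=36 D=40] open={}
Step 5: reserve R3 B 8 -> on_hand[A=50 B=34 C=36 D=40] avail[A=50 B=26 C=36 D=40] open={R3}
Step 6: commit R3 -> on_hand[A=50 B=26 C=36 D=40] avail[A=50 B=26 C=36 D=40] open={}
Step 7: reserve R4 A 6 -> on_hand[A=50 B=26 C=36 D=40] avail[A=44 B=26 C=36 D=40] open={R4}
Step 8: cancel R4 -> on_hand[A=50 B=26 C=36 D=40] avail[A=50 B=26 C=36 D=40] open={}
Open reservations: [] -> 0

Answer: 0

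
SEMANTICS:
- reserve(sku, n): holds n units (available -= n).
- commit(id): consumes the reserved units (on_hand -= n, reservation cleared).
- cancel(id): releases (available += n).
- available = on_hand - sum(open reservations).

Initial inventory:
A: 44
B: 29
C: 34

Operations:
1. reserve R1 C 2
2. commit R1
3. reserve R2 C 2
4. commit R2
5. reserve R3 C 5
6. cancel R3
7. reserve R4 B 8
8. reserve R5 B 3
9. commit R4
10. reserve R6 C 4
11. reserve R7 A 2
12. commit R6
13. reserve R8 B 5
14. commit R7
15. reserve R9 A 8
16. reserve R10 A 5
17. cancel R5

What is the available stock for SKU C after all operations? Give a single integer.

Step 1: reserve R1 C 2 -> on_hand[A=44 B=29 C=34] avail[A=44 B=29 C=32] open={R1}
Step 2: commit R1 -> on_hand[A=44 B=29 C=32] avail[A=44 B=29 C=32] open={}
Step 3: reserve R2 C 2 -> on_hand[A=44 B=29 C=32] avail[A=44 B=29 C=30] open={R2}
Step 4: commit R2 -> on_hand[A=44 B=29 C=30] avail[A=44 B=29 C=30] open={}
Step 5: reserve R3 C 5 -> on_hand[A=44 B=29 C=30] avail[A=44 B=29 C=25] open={R3}
Step 6: cancel R3 -> on_hand[A=44 B=29 C=30] avail[A=44 B=29 C=30] open={}
Step 7: reserve R4 B 8 -> on_hand[A=44 B=29 C=30] avail[A=44 B=21 C=30] open={R4}
Step 8: reserve R5 B 3 -> on_hand[A=44 B=29 C=30] avail[A=44 B=18 C=30] open={R4,R5}
Step 9: commit R4 -> on_hand[A=44 B=21 C=30] avail[A=44 B=18 C=30] open={R5}
Step 10: reserve R6 C 4 -> on_hand[A=44 B=21 C=30] avail[A=44 B=18 C=26] open={R5,R6}
Step 11: reserve R7 A 2 -> on_hand[A=44 B=21 C=30] avail[A=42 B=18 C=26] open={R5,R6,R7}
Step 12: commit R6 -> on_hand[A=44 B=21 C=26] avail[A=42 B=18 C=26] open={R5,R7}
Step 13: reserve R8 B 5 -> on_hand[A=44 B=21 C=26] avail[A=42 B=13 C=26] open={R5,R7,R8}
Step 14: commit R7 -> on_hand[A=42 B=21 C=26] avail[A=42 B=13 C=26] open={R5,R8}
Step 15: reserve R9 A 8 -> on_hand[A=42 B=21 C=26] avail[A=34 B=13 C=26] open={R5,R8,R9}
Step 16: reserve R10 A 5 -> on_hand[A=42 B=21 C=26] avail[A=29 B=13 C=26] open={R10,R5,R8,R9}
Step 17: cancel R5 -> on_hand[A=42 B=21 C=26] avail[A=29 B=16 C=26] open={R10,R8,R9}
Final available[C] = 26

Answer: 26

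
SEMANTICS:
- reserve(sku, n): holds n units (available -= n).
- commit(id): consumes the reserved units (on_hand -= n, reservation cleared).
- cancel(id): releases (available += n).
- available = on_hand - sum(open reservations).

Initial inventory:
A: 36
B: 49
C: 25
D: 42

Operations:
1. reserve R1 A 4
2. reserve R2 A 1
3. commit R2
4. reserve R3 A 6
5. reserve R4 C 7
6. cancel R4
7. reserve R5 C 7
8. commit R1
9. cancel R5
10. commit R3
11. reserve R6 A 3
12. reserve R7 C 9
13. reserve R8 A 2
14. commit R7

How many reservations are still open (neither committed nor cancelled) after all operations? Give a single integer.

Answer: 2

Derivation:
Step 1: reserve R1 A 4 -> on_hand[A=36 B=49 C=25 D=42] avail[A=32 B=49 C=25 D=42] open={R1}
Step 2: reserve R2 A 1 -> on_hand[A=36 B=49 C=25 D=42] avail[A=31 B=49 C=25 D=42] open={R1,R2}
Step 3: commit R2 -> on_hand[A=35 B=49 C=25 D=42] avail[A=31 B=49 C=25 D=42] open={R1}
Step 4: reserve R3 A 6 -> on_hand[A=35 B=49 C=25 D=42] avail[A=25 B=49 C=25 D=42] open={R1,R3}
Step 5: reserve R4 C 7 -> on_hand[A=35 B=49 C=25 D=42] avail[A=25 B=49 C=18 D=42] open={R1,R3,R4}
Step 6: cancel R4 -> on_hand[A=35 B=49 C=25 D=42] avail[A=25 B=49 C=25 D=42] open={R1,R3}
Step 7: reserve R5 C 7 -> on_hand[A=35 B=49 C=25 D=42] avail[A=25 B=49 C=18 D=42] open={R1,R3,R5}
Step 8: commit R1 -> on_hand[A=31 B=49 C=25 D=42] avail[A=25 B=49 C=18 D=42] open={R3,R5}
Step 9: cancel R5 -> on_hand[A=31 B=49 C=25 D=42] avail[A=25 B=49 C=25 D=42] open={R3}
Step 10: commit R3 -> on_hand[A=25 B=49 C=25 D=42] avail[A=25 B=49 C=25 D=42] open={}
Step 11: reserve R6 A 3 -> on_hand[A=25 B=49 C=25 D=42] avail[A=22 B=49 C=25 D=42] open={R6}
Step 12: reserve R7 C 9 -> on_hand[A=25 B=49 C=25 D=42] avail[A=22 B=49 C=16 D=42] open={R6,R7}
Step 13: reserve R8 A 2 -> on_hand[A=25 B=49 C=25 D=42] avail[A=20 B=49 C=16 D=42] open={R6,R7,R8}
Step 14: commit R7 -> on_hand[A=25 B=49 C=16 D=42] avail[A=20 B=49 C=16 D=42] open={R6,R8}
Open reservations: ['R6', 'R8'] -> 2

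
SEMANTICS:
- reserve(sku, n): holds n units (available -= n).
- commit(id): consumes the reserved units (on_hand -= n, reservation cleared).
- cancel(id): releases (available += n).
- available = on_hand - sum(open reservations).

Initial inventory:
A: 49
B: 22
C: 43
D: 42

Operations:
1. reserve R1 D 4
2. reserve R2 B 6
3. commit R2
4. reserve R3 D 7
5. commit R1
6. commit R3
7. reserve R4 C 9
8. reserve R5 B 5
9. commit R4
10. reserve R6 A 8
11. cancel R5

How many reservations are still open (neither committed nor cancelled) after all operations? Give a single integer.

Step 1: reserve R1 D 4 -> on_hand[A=49 B=22 C=43 D=42] avail[A=49 B=22 C=43 D=38] open={R1}
Step 2: reserve R2 B 6 -> on_hand[A=49 B=22 C=43 D=42] avail[A=49 B=16 C=43 D=38] open={R1,R2}
Step 3: commit R2 -> on_hand[A=49 B=16 C=43 D=42] avail[A=49 B=16 C=43 D=38] open={R1}
Step 4: reserve R3 D 7 -> on_hand[A=49 B=16 C=43 D=42] avail[A=49 B=16 C=43 D=31] open={R1,R3}
Step 5: commit R1 -> on_hand[A=49 B=16 C=43 D=38] avail[A=49 B=16 C=43 D=31] open={R3}
Step 6: commit R3 -> on_hand[A=49 B=16 C=43 D=31] avail[A=49 B=16 C=43 D=31] open={}
Step 7: reserve R4 C 9 -> on_hand[A=49 B=16 C=43 D=31] avail[A=49 B=16 C=34 D=31] open={R4}
Step 8: reserve R5 B 5 -> on_hand[A=49 B=16 C=43 D=31] avail[A=49 B=11 C=34 D=31] open={R4,R5}
Step 9: commit R4 -> on_hand[A=49 B=16 C=34 D=31] avail[A=49 B=11 C=34 D=31] open={R5}
Step 10: reserve R6 A 8 -> on_hand[A=49 B=16 C=34 D=31] avail[A=41 B=11 C=34 D=31] open={R5,R6}
Step 11: cancel R5 -> on_hand[A=49 B=16 C=34 D=31] avail[A=41 B=16 C=34 D=31] open={R6}
Open reservations: ['R6'] -> 1

Answer: 1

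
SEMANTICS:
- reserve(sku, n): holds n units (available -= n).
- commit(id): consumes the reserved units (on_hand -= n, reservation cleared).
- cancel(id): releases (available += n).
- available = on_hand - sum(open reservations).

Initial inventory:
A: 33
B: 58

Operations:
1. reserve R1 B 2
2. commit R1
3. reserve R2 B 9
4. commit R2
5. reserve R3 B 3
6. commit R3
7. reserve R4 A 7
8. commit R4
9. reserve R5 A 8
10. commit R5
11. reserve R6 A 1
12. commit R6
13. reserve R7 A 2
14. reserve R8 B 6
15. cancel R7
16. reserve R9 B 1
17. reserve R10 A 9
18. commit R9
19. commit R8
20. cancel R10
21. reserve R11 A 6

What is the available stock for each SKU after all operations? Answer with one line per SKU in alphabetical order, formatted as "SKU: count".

Answer: A: 11
B: 37

Derivation:
Step 1: reserve R1 B 2 -> on_hand[A=33 B=58] avail[A=33 B=56] open={R1}
Step 2: commit R1 -> on_hand[A=33 B=56] avail[A=33 B=56] open={}
Step 3: reserve R2 B 9 -> on_hand[A=33 B=56] avail[A=33 B=47] open={R2}
Step 4: commit R2 -> on_hand[A=33 B=47] avail[A=33 B=47] open={}
Step 5: reserve R3 B 3 -> on_hand[A=33 B=47] avail[A=33 B=44] open={R3}
Step 6: commit R3 -> on_hand[A=33 B=44] avail[A=33 B=44] open={}
Step 7: reserve R4 A 7 -> on_hand[A=33 B=44] avail[A=26 B=44] open={R4}
Step 8: commit R4 -> on_hand[A=26 B=44] avail[A=26 B=44] open={}
Step 9: reserve R5 A 8 -> on_hand[A=26 B=44] avail[A=18 B=44] open={R5}
Step 10: commit R5 -> on_hand[A=18 B=44] avail[A=18 B=44] open={}
Step 11: reserve R6 A 1 -> on_hand[A=18 B=44] avail[A=17 B=44] open={R6}
Step 12: commit R6 -> on_hand[A=17 B=44] avail[A=17 B=44] open={}
Step 13: reserve R7 A 2 -> on_hand[A=17 B=44] avail[A=15 B=44] open={R7}
Step 14: reserve R8 B 6 -> on_hand[A=17 B=44] avail[A=15 B=38] open={R7,R8}
Step 15: cancel R7 -> on_hand[A=17 B=44] avail[A=17 B=38] open={R8}
Step 16: reserve R9 B 1 -> on_hand[A=17 B=44] avail[A=17 B=37] open={R8,R9}
Step 17: reserve R10 A 9 -> on_hand[A=17 B=44] avail[A=8 B=37] open={R10,R8,R9}
Step 18: commit R9 -> on_hand[A=17 B=43] avail[A=8 B=37] open={R10,R8}
Step 19: commit R8 -> on_hand[A=17 B=37] avail[A=8 B=37] open={R10}
Step 20: cancel R10 -> on_hand[A=17 B=37] avail[A=17 B=37] open={}
Step 21: reserve R11 A 6 -> on_hand[A=17 B=37] avail[A=11 B=37] open={R11}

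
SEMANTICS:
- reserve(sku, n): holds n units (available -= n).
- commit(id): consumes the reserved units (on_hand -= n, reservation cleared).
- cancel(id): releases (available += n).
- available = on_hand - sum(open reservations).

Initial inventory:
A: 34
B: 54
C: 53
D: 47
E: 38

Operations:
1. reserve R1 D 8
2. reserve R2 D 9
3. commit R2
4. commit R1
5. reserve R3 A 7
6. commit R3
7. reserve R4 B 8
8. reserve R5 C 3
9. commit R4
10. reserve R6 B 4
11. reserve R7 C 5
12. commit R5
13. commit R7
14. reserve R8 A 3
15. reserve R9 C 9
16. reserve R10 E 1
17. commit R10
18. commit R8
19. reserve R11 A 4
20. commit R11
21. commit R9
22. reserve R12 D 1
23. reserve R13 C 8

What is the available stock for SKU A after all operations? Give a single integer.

Step 1: reserve R1 D 8 -> on_hand[A=34 B=54 C=53 D=47 E=38] avail[A=34 B=54 C=53 D=39 E=38] open={R1}
Step 2: reserve R2 D 9 -> on_hand[A=34 B=54 C=53 D=47 E=38] avail[A=34 B=54 C=53 D=30 E=38] open={R1,R2}
Step 3: commit R2 -> on_hand[A=34 B=54 C=53 D=38 E=38] avail[A=34 B=54 C=53 D=30 E=38] open={R1}
Step 4: commit R1 -> on_hand[A=34 B=54 C=53 D=30 E=38] avail[A=34 B=54 C=53 D=30 E=38] open={}
Step 5: reserve R3 A 7 -> on_hand[A=34 B=54 C=53 D=30 E=38] avail[A=27 B=54 C=53 D=30 E=38] open={R3}
Step 6: commit R3 -> on_hand[A=27 B=54 C=53 D=30 E=38] avail[A=27 B=54 C=53 D=30 E=38] open={}
Step 7: reserve R4 B 8 -> on_hand[A=27 B=54 C=53 D=30 E=38] avail[A=27 B=46 C=53 D=30 E=38] open={R4}
Step 8: reserve R5 C 3 -> on_hand[A=27 B=54 C=53 D=30 E=38] avail[A=27 B=46 C=50 D=30 E=38] open={R4,R5}
Step 9: commit R4 -> on_hand[A=27 B=46 C=53 D=30 E=38] avail[A=27 B=46 C=50 D=30 E=38] open={R5}
Step 10: reserve R6 B 4 -> on_hand[A=27 B=46 C=53 D=30 E=38] avail[A=27 B=42 C=50 D=30 E=38] open={R5,R6}
Step 11: reserve R7 C 5 -> on_hand[A=27 B=46 C=53 D=30 E=38] avail[A=27 B=42 C=45 D=30 E=38] open={R5,R6,R7}
Step 12: commit R5 -> on_hand[A=27 B=46 C=50 D=30 E=38] avail[A=27 B=42 C=45 D=30 E=38] open={R6,R7}
Step 13: commit R7 -> on_hand[A=27 B=46 C=45 D=30 E=38] avail[A=27 B=42 C=45 D=30 E=38] open={R6}
Step 14: reserve R8 A 3 -> on_hand[A=27 B=46 C=45 D=30 E=38] avail[A=24 B=42 C=45 D=30 E=38] open={R6,R8}
Step 15: reserve R9 C 9 -> on_hand[A=27 B=46 C=45 D=30 E=38] avail[A=24 B=42 C=36 D=30 E=38] open={R6,R8,R9}
Step 16: reserve R10 E 1 -> on_hand[A=27 B=46 C=45 D=30 E=38] avail[A=24 B=42 C=36 D=30 E=37] open={R10,R6,R8,R9}
Step 17: commit R10 -> on_hand[A=27 B=46 C=45 D=30 E=37] avail[A=24 B=42 C=36 D=30 E=37] open={R6,R8,R9}
Step 18: commit R8 -> on_hand[A=24 B=46 C=45 D=30 E=37] avail[A=24 B=42 C=36 D=30 E=37] open={R6,R9}
Step 19: reserve R11 A 4 -> on_hand[A=24 B=46 C=45 D=30 E=37] avail[A=20 B=42 C=36 D=30 E=37] open={R11,R6,R9}
Step 20: commit R11 -> on_hand[A=20 B=46 C=45 D=30 E=37] avail[A=20 B=42 C=36 D=30 E=37] open={R6,R9}
Step 21: commit R9 -> on_hand[A=20 B=46 C=36 D=30 E=37] avail[A=20 B=42 C=36 D=30 E=37] open={R6}
Step 22: reserve R12 D 1 -> on_hand[A=20 B=46 C=36 D=30 E=37] avail[A=20 B=42 C=36 D=29 E=37] open={R12,R6}
Step 23: reserve R13 C 8 -> on_hand[A=20 B=46 C=36 D=30 E=37] avail[A=20 B=42 C=28 D=29 E=37] open={R12,R13,R6}
Final available[A] = 20

Answer: 20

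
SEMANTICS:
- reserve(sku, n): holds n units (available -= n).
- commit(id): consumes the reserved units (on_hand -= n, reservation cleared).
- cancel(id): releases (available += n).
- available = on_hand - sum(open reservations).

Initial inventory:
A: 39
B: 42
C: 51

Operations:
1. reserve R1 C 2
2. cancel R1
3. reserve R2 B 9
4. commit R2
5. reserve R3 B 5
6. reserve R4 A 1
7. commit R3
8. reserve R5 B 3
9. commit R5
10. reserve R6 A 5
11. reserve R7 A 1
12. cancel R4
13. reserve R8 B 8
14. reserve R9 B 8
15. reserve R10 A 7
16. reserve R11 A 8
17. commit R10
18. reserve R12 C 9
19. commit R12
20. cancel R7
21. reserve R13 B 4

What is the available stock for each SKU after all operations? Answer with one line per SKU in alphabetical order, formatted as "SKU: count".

Answer: A: 19
B: 5
C: 42

Derivation:
Step 1: reserve R1 C 2 -> on_hand[A=39 B=42 C=51] avail[A=39 B=42 C=49] open={R1}
Step 2: cancel R1 -> on_hand[A=39 B=42 C=51] avail[A=39 B=42 C=51] open={}
Step 3: reserve R2 B 9 -> on_hand[A=39 B=42 C=51] avail[A=39 B=33 C=51] open={R2}
Step 4: commit R2 -> on_hand[A=39 B=33 C=51] avail[A=39 B=33 C=51] open={}
Step 5: reserve R3 B 5 -> on_hand[A=39 B=33 C=51] avail[A=39 B=28 C=51] open={R3}
Step 6: reserve R4 A 1 -> on_hand[A=39 B=33 C=51] avail[A=38 B=28 C=51] open={R3,R4}
Step 7: commit R3 -> on_hand[A=39 B=28 C=51] avail[A=38 B=28 C=51] open={R4}
Step 8: reserve R5 B 3 -> on_hand[A=39 B=28 C=51] avail[A=38 B=25 C=51] open={R4,R5}
Step 9: commit R5 -> on_hand[A=39 B=25 C=51] avail[A=38 B=25 C=51] open={R4}
Step 10: reserve R6 A 5 -> on_hand[A=39 B=25 C=51] avail[A=33 B=25 C=51] open={R4,R6}
Step 11: reserve R7 A 1 -> on_hand[A=39 B=25 C=51] avail[A=32 B=25 C=51] open={R4,R6,R7}
Step 12: cancel R4 -> on_hand[A=39 B=25 C=51] avail[A=33 B=25 C=51] open={R6,R7}
Step 13: reserve R8 B 8 -> on_hand[A=39 B=25 C=51] avail[A=33 B=17 C=51] open={R6,R7,R8}
Step 14: reserve R9 B 8 -> on_hand[A=39 B=25 C=51] avail[A=33 B=9 C=51] open={R6,R7,R8,R9}
Step 15: reserve R10 A 7 -> on_hand[A=39 B=25 C=51] avail[A=26 B=9 C=51] open={R10,R6,R7,R8,R9}
Step 16: reserve R11 A 8 -> on_hand[A=39 B=25 C=51] avail[A=18 B=9 C=51] open={R10,R11,R6,R7,R8,R9}
Step 17: commit R10 -> on_hand[A=32 B=25 C=51] avail[A=18 B=9 C=51] open={R11,R6,R7,R8,R9}
Step 18: reserve R12 C 9 -> on_hand[A=32 B=25 C=51] avail[A=18 B=9 C=42] open={R11,R12,R6,R7,R8,R9}
Step 19: commit R12 -> on_hand[A=32 B=25 C=42] avail[A=18 B=9 C=42] open={R11,R6,R7,R8,R9}
Step 20: cancel R7 -> on_hand[A=32 B=25 C=42] avail[A=19 B=9 C=42] open={R11,R6,R8,R9}
Step 21: reserve R13 B 4 -> on_hand[A=32 B=25 C=42] avail[A=19 B=5 C=42] open={R11,R13,R6,R8,R9}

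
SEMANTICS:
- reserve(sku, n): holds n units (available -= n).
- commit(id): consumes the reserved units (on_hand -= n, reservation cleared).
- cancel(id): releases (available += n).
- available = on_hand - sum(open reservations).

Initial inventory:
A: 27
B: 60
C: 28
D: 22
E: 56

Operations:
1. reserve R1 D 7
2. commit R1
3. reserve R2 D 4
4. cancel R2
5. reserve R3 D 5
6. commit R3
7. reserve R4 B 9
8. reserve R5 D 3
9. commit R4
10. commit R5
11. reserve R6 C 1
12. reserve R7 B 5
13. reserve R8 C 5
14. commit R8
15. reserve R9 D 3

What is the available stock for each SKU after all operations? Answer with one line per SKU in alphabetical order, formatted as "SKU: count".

Step 1: reserve R1 D 7 -> on_hand[A=27 B=60 C=28 D=22 E=56] avail[A=27 B=60 C=28 D=15 E=56] open={R1}
Step 2: commit R1 -> on_hand[A=27 B=60 C=28 D=15 E=56] avail[A=27 B=60 C=28 D=15 E=56] open={}
Step 3: reserve R2 D 4 -> on_hand[A=27 B=60 C=28 D=15 E=56] avail[A=27 B=60 C=28 D=11 E=56] open={R2}
Step 4: cancel R2 -> on_hand[A=27 B=60 C=28 D=15 E=56] avail[A=27 B=60 C=28 D=15 E=56] open={}
Step 5: reserve R3 D 5 -> on_hand[A=27 B=60 C=28 D=15 E=56] avail[A=27 B=60 C=28 D=10 E=56] open={R3}
Step 6: commit R3 -> on_hand[A=27 B=60 C=28 D=10 E=56] avail[A=27 B=60 C=28 D=10 E=56] open={}
Step 7: reserve R4 B 9 -> on_hand[A=27 B=60 C=28 D=10 E=56] avail[A=27 B=51 C=28 D=10 E=56] open={R4}
Step 8: reserve R5 D 3 -> on_hand[A=27 B=60 C=28 D=10 E=56] avail[A=27 B=51 C=28 D=7 E=56] open={R4,R5}
Step 9: commit R4 -> on_hand[A=27 B=51 C=28 D=10 E=56] avail[A=27 B=51 C=28 D=7 E=56] open={R5}
Step 10: commit R5 -> on_hand[A=27 B=51 C=28 D=7 E=56] avail[A=27 B=51 C=28 D=7 E=56] open={}
Step 11: reserve R6 C 1 -> on_hand[A=27 B=51 C=28 D=7 E=56] avail[A=27 B=51 C=27 D=7 E=56] open={R6}
Step 12: reserve R7 B 5 -> on_hand[A=27 B=51 C=28 D=7 E=56] avail[A=27 B=46 C=27 D=7 E=56] open={R6,R7}
Step 13: reserve R8 C 5 -> on_hand[A=27 B=51 C=28 D=7 E=56] avail[A=27 B=46 C=22 D=7 E=56] open={R6,R7,R8}
Step 14: commit R8 -> on_hand[A=27 B=51 C=23 D=7 E=56] avail[A=27 B=46 C=22 D=7 E=56] open={R6,R7}
Step 15: reserve R9 D 3 -> on_hand[A=27 B=51 C=23 D=7 E=56] avail[A=27 B=46 C=22 D=4 E=56] open={R6,R7,R9}

Answer: A: 27
B: 46
C: 22
D: 4
E: 56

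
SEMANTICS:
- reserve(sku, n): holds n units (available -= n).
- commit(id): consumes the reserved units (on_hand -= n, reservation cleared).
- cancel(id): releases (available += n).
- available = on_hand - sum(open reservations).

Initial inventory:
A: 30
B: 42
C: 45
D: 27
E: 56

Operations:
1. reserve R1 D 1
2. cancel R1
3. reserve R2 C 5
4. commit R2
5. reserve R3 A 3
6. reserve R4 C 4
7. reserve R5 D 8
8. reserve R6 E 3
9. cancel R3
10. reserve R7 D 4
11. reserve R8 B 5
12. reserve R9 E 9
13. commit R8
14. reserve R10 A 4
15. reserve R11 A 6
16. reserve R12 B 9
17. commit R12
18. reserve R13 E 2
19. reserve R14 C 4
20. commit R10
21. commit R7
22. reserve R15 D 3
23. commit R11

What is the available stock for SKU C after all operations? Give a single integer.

Answer: 32

Derivation:
Step 1: reserve R1 D 1 -> on_hand[A=30 B=42 C=45 D=27 E=56] avail[A=30 B=42 C=45 D=26 E=56] open={R1}
Step 2: cancel R1 -> on_hand[A=30 B=42 C=45 D=27 E=56] avail[A=30 B=42 C=45 D=27 E=56] open={}
Step 3: reserve R2 C 5 -> on_hand[A=30 B=42 C=45 D=27 E=56] avail[A=30 B=42 C=40 D=27 E=56] open={R2}
Step 4: commit R2 -> on_hand[A=30 B=42 C=40 D=27 E=56] avail[A=30 B=42 C=40 D=27 E=56] open={}
Step 5: reserve R3 A 3 -> on_hand[A=30 B=42 C=40 D=27 E=56] avail[A=27 B=42 C=40 D=27 E=56] open={R3}
Step 6: reserve R4 C 4 -> on_hand[A=30 B=42 C=40 D=27 E=56] avail[A=27 B=42 C=36 D=27 E=56] open={R3,R4}
Step 7: reserve R5 D 8 -> on_hand[A=30 B=42 C=40 D=27 E=56] avail[A=27 B=42 C=36 D=19 E=56] open={R3,R4,R5}
Step 8: reserve R6 E 3 -> on_hand[A=30 B=42 C=40 D=27 E=56] avail[A=27 B=42 C=36 D=19 E=53] open={R3,R4,R5,R6}
Step 9: cancel R3 -> on_hand[A=30 B=42 C=40 D=27 E=56] avail[A=30 B=42 C=36 D=19 E=53] open={R4,R5,R6}
Step 10: reserve R7 D 4 -> on_hand[A=30 B=42 C=40 D=27 E=56] avail[A=30 B=42 C=36 D=15 E=53] open={R4,R5,R6,R7}
Step 11: reserve R8 B 5 -> on_hand[A=30 B=42 C=40 D=27 E=56] avail[A=30 B=37 C=36 D=15 E=53] open={R4,R5,R6,R7,R8}
Step 12: reserve R9 E 9 -> on_hand[A=30 B=42 C=40 D=27 E=56] avail[A=30 B=37 C=36 D=15 E=44] open={R4,R5,R6,R7,R8,R9}
Step 13: commit R8 -> on_hand[A=30 B=37 C=40 D=27 E=56] avail[A=30 B=37 C=36 D=15 E=44] open={R4,R5,R6,R7,R9}
Step 14: reserve R10 A 4 -> on_hand[A=30 B=37 C=40 D=27 E=56] avail[A=26 B=37 C=36 D=15 E=44] open={R10,R4,R5,R6,R7,R9}
Step 15: reserve R11 A 6 -> on_hand[A=30 B=37 C=40 D=27 E=56] avail[A=20 B=37 C=36 D=15 E=44] open={R10,R11,R4,R5,R6,R7,R9}
Step 16: reserve R12 B 9 -> on_hand[A=30 B=37 C=40 D=27 E=56] avail[A=20 B=28 C=36 D=15 E=44] open={R10,R11,R12,R4,R5,R6,R7,R9}
Step 17: commit R12 -> on_hand[A=30 B=28 C=40 D=27 E=56] avail[A=20 B=28 C=36 D=15 E=44] open={R10,R11,R4,R5,R6,R7,R9}
Step 18: reserve R13 E 2 -> on_hand[A=30 B=28 C=40 D=27 E=56] avail[A=20 B=28 C=36 D=15 E=42] open={R10,R11,R13,R4,R5,R6,R7,R9}
Step 19: reserve R14 C 4 -> on_hand[A=30 B=28 C=40 D=27 E=56] avail[A=20 B=28 C=32 D=15 E=42] open={R10,R11,R13,R14,R4,R5,R6,R7,R9}
Step 20: commit R10 -> on_hand[A=26 B=28 C=40 D=27 E=56] avail[A=20 B=28 C=32 D=15 E=42] open={R11,R13,R14,R4,R5,R6,R7,R9}
Step 21: commit R7 -> on_hand[A=26 B=28 C=40 D=23 E=56] avail[A=20 B=28 C=32 D=15 E=42] open={R11,R13,R14,R4,R5,R6,R9}
Step 22: reserve R15 D 3 -> on_hand[A=26 B=28 C=40 D=23 E=56] avail[A=20 B=28 C=32 D=12 E=42] open={R11,R13,R14,R15,R4,R5,R6,R9}
Step 23: commit R11 -> on_hand[A=20 B=28 C=40 D=23 E=56] avail[A=20 B=28 C=32 D=12 E=42] open={R13,R14,R15,R4,R5,R6,R9}
Final available[C] = 32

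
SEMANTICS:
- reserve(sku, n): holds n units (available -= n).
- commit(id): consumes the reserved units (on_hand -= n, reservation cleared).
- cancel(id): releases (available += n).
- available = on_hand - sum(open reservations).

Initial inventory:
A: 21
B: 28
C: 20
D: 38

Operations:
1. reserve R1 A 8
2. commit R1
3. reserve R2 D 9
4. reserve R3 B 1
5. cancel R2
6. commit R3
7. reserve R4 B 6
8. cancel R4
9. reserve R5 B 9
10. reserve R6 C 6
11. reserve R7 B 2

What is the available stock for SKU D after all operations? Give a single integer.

Step 1: reserve R1 A 8 -> on_hand[A=21 B=28 C=20 D=38] avail[A=13 B=28 C=20 D=38] open={R1}
Step 2: commit R1 -> on_hand[A=13 B=28 C=20 D=38] avail[A=13 B=28 C=20 D=38] open={}
Step 3: reserve R2 D 9 -> on_hand[A=13 B=28 C=20 D=38] avail[A=13 B=28 C=20 D=29] open={R2}
Step 4: reserve R3 B 1 -> on_hand[A=13 B=28 C=20 D=38] avail[A=13 B=27 C=20 D=29] open={R2,R3}
Step 5: cancel R2 -> on_hand[A=13 B=28 C=20 D=38] avail[A=13 B=27 C=20 D=38] open={R3}
Step 6: commit R3 -> on_hand[A=13 B=27 C=20 D=38] avail[A=13 B=27 C=20 D=38] open={}
Step 7: reserve R4 B 6 -> on_hand[A=13 B=27 C=20 D=38] avail[A=13 B=21 C=20 D=38] open={R4}
Step 8: cancel R4 -> on_hand[A=13 B=27 C=20 D=38] avail[A=13 B=27 C=20 D=38] open={}
Step 9: reserve R5 B 9 -> on_hand[A=13 B=27 C=20 D=38] avail[A=13 B=18 C=20 D=38] open={R5}
Step 10: reserve R6 C 6 -> on_hand[A=13 B=27 C=20 D=38] avail[A=13 B=18 C=14 D=38] open={R5,R6}
Step 11: reserve R7 B 2 -> on_hand[A=13 B=27 C=20 D=38] avail[A=13 B=16 C=14 D=38] open={R5,R6,R7}
Final available[D] = 38

Answer: 38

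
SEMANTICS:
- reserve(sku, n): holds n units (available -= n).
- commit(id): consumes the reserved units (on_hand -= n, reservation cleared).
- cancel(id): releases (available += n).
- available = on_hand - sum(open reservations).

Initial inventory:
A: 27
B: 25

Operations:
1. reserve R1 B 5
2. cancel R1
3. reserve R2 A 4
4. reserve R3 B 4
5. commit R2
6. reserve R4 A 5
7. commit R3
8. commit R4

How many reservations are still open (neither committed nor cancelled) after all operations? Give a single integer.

Answer: 0

Derivation:
Step 1: reserve R1 B 5 -> on_hand[A=27 B=25] avail[A=27 B=20] open={R1}
Step 2: cancel R1 -> on_hand[A=27 B=25] avail[A=27 B=25] open={}
Step 3: reserve R2 A 4 -> on_hand[A=27 B=25] avail[A=23 B=25] open={R2}
Step 4: reserve R3 B 4 -> on_hand[A=27 B=25] avail[A=23 B=21] open={R2,R3}
Step 5: commit R2 -> on_hand[A=23 B=25] avail[A=23 B=21] open={R3}
Step 6: reserve R4 A 5 -> on_hand[A=23 B=25] avail[A=18 B=21] open={R3,R4}
Step 7: commit R3 -> on_hand[A=23 B=21] avail[A=18 B=21] open={R4}
Step 8: commit R4 -> on_hand[A=18 B=21] avail[A=18 B=21] open={}
Open reservations: [] -> 0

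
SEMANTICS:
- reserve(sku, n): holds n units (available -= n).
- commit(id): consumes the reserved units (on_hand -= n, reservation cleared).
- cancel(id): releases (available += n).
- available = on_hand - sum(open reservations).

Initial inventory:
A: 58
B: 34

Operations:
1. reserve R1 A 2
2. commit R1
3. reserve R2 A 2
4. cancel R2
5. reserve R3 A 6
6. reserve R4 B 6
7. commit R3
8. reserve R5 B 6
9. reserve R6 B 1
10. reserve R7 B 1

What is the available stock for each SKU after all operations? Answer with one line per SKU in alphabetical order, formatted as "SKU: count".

Answer: A: 50
B: 20

Derivation:
Step 1: reserve R1 A 2 -> on_hand[A=58 B=34] avail[A=56 B=34] open={R1}
Step 2: commit R1 -> on_hand[A=56 B=34] avail[A=56 B=34] open={}
Step 3: reserve R2 A 2 -> on_hand[A=56 B=34] avail[A=54 B=34] open={R2}
Step 4: cancel R2 -> on_hand[A=56 B=34] avail[A=56 B=34] open={}
Step 5: reserve R3 A 6 -> on_hand[A=56 B=34] avail[A=50 B=34] open={R3}
Step 6: reserve R4 B 6 -> on_hand[A=56 B=34] avail[A=50 B=28] open={R3,R4}
Step 7: commit R3 -> on_hand[A=50 B=34] avail[A=50 B=28] open={R4}
Step 8: reserve R5 B 6 -> on_hand[A=50 B=34] avail[A=50 B=22] open={R4,R5}
Step 9: reserve R6 B 1 -> on_hand[A=50 B=34] avail[A=50 B=21] open={R4,R5,R6}
Step 10: reserve R7 B 1 -> on_hand[A=50 B=34] avail[A=50 B=20] open={R4,R5,R6,R7}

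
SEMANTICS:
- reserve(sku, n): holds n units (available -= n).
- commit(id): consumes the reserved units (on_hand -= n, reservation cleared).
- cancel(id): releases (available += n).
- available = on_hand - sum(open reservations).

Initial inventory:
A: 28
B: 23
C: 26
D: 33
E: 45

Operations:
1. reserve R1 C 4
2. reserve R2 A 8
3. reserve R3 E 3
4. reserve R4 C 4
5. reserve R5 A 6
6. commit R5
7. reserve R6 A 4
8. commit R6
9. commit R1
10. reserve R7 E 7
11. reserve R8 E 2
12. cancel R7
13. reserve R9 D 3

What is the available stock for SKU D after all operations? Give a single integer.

Step 1: reserve R1 C 4 -> on_hand[A=28 B=23 C=26 D=33 E=45] avail[A=28 B=23 C=22 D=33 E=45] open={R1}
Step 2: reserve R2 A 8 -> on_hand[A=28 B=23 C=26 D=33 E=45] avail[A=20 B=23 C=22 D=33 E=45] open={R1,R2}
Step 3: reserve R3 E 3 -> on_hand[A=28 B=23 C=26 D=33 E=45] avail[A=20 B=23 C=22 D=33 E=42] open={R1,R2,R3}
Step 4: reserve R4 C 4 -> on_hand[A=28 B=23 C=26 D=33 E=45] avail[A=20 B=23 C=18 D=33 E=42] open={R1,R2,R3,R4}
Step 5: reserve R5 A 6 -> on_hand[A=28 B=23 C=26 D=33 E=45] avail[A=14 B=23 C=18 D=33 E=42] open={R1,R2,R3,R4,R5}
Step 6: commit R5 -> on_hand[A=22 B=23 C=26 D=33 E=45] avail[A=14 B=23 C=18 D=33 E=42] open={R1,R2,R3,R4}
Step 7: reserve R6 A 4 -> on_hand[A=22 B=23 C=26 D=33 E=45] avail[A=10 B=23 C=18 D=33 E=42] open={R1,R2,R3,R4,R6}
Step 8: commit R6 -> on_hand[A=18 B=23 C=26 D=33 E=45] avail[A=10 B=23 C=18 D=33 E=42] open={R1,R2,R3,R4}
Step 9: commit R1 -> on_hand[A=18 B=23 C=22 D=33 E=45] avail[A=10 B=23 C=18 D=33 E=42] open={R2,R3,R4}
Step 10: reserve R7 E 7 -> on_hand[A=18 B=23 C=22 D=33 E=45] avail[A=10 B=23 C=18 D=33 E=35] open={R2,R3,R4,R7}
Step 11: reserve R8 E 2 -> on_hand[A=18 B=23 C=22 D=33 E=45] avail[A=10 B=23 C=18 D=33 E=33] open={R2,R3,R4,R7,R8}
Step 12: cancel R7 -> on_hand[A=18 B=23 C=22 D=33 E=45] avail[A=10 B=23 C=18 D=33 E=40] open={R2,R3,R4,R8}
Step 13: reserve R9 D 3 -> on_hand[A=18 B=23 C=22 D=33 E=45] avail[A=10 B=23 C=18 D=30 E=40] open={R2,R3,R4,R8,R9}
Final available[D] = 30

Answer: 30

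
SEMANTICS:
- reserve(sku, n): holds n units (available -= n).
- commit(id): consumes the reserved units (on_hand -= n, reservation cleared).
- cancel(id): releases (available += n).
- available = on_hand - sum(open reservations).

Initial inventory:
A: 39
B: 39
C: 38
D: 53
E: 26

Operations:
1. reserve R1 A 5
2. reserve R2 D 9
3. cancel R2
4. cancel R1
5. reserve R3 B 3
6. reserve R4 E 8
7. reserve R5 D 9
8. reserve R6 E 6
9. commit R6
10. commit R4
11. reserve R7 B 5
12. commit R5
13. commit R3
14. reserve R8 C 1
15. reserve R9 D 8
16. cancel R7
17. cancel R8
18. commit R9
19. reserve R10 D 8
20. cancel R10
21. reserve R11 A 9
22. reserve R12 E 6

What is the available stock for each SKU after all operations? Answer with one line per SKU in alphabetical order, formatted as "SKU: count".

Step 1: reserve R1 A 5 -> on_hand[A=39 B=39 C=38 D=53 E=26] avail[A=34 B=39 C=38 D=53 E=26] open={R1}
Step 2: reserve R2 D 9 -> on_hand[A=39 B=39 C=38 D=53 E=26] avail[A=34 B=39 C=38 D=44 E=26] open={R1,R2}
Step 3: cancel R2 -> on_hand[A=39 B=39 C=38 D=53 E=26] avail[A=34 B=39 C=38 D=53 E=26] open={R1}
Step 4: cancel R1 -> on_hand[A=39 B=39 C=38 D=53 E=26] avail[A=39 B=39 C=38 D=53 E=26] open={}
Step 5: reserve R3 B 3 -> on_hand[A=39 B=39 C=38 D=53 E=26] avail[A=39 B=36 C=38 D=53 E=26] open={R3}
Step 6: reserve R4 E 8 -> on_hand[A=39 B=39 C=38 D=53 E=26] avail[A=39 B=36 C=38 D=53 E=18] open={R3,R4}
Step 7: reserve R5 D 9 -> on_hand[A=39 B=39 C=38 D=53 E=26] avail[A=39 B=36 C=38 D=44 E=18] open={R3,R4,R5}
Step 8: reserve R6 E 6 -> on_hand[A=39 B=39 C=38 D=53 E=26] avail[A=39 B=36 C=38 D=44 E=12] open={R3,R4,R5,R6}
Step 9: commit R6 -> on_hand[A=39 B=39 C=38 D=53 E=20] avail[A=39 B=36 C=38 D=44 E=12] open={R3,R4,R5}
Step 10: commit R4 -> on_hand[A=39 B=39 C=38 D=53 E=12] avail[A=39 B=36 C=38 D=44 E=12] open={R3,R5}
Step 11: reserve R7 B 5 -> on_hand[A=39 B=39 C=38 D=53 E=12] avail[A=39 B=31 C=38 D=44 E=12] open={R3,R5,R7}
Step 12: commit R5 -> on_hand[A=39 B=39 C=38 D=44 E=12] avail[A=39 B=31 C=38 D=44 E=12] open={R3,R7}
Step 13: commit R3 -> on_hand[A=39 B=36 C=38 D=44 E=12] avail[A=39 B=31 C=38 D=44 E=12] open={R7}
Step 14: reserve R8 C 1 -> on_hand[A=39 B=36 C=38 D=44 E=12] avail[A=39 B=31 C=37 D=44 E=12] open={R7,R8}
Step 15: reserve R9 D 8 -> on_hand[A=39 B=36 C=38 D=44 E=12] avail[A=39 B=31 C=37 D=36 E=12] open={R7,R8,R9}
Step 16: cancel R7 -> on_hand[A=39 B=36 C=38 D=44 E=12] avail[A=39 B=36 C=37 D=36 E=12] open={R8,R9}
Step 17: cancel R8 -> on_hand[A=39 B=36 C=38 D=44 E=12] avail[A=39 B=36 C=38 D=36 E=12] open={R9}
Step 18: commit R9 -> on_hand[A=39 B=36 C=38 D=36 E=12] avail[A=39 B=36 C=38 D=36 E=12] open={}
Step 19: reserve R10 D 8 -> on_hand[A=39 B=36 C=38 D=36 E=12] avail[A=39 B=36 C=38 D=28 E=12] open={R10}
Step 20: cancel R10 -> on_hand[A=39 B=36 C=38 D=36 E=12] avail[A=39 B=36 C=38 D=36 E=12] open={}
Step 21: reserve R11 A 9 -> on_hand[A=39 B=36 C=38 D=36 E=12] avail[A=30 B=36 C=38 D=36 E=12] open={R11}
Step 22: reserve R12 E 6 -> on_hand[A=39 B=36 C=38 D=36 E=12] avail[A=30 B=36 C=38 D=36 E=6] open={R11,R12}

Answer: A: 30
B: 36
C: 38
D: 36
E: 6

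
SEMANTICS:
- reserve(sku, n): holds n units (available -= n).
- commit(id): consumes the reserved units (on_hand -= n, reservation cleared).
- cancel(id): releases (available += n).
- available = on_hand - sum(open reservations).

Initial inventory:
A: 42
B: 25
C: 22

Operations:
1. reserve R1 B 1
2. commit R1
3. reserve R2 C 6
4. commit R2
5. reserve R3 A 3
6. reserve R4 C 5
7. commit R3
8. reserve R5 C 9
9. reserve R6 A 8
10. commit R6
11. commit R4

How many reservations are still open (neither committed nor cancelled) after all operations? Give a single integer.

Step 1: reserve R1 B 1 -> on_hand[A=42 B=25 C=22] avail[A=42 B=24 C=22] open={R1}
Step 2: commit R1 -> on_hand[A=42 B=24 C=22] avail[A=42 B=24 C=22] open={}
Step 3: reserve R2 C 6 -> on_hand[A=42 B=24 C=22] avail[A=42 B=24 C=16] open={R2}
Step 4: commit R2 -> on_hand[A=42 B=24 C=16] avail[A=42 B=24 C=16] open={}
Step 5: reserve R3 A 3 -> on_hand[A=42 B=24 C=16] avail[A=39 B=24 C=16] open={R3}
Step 6: reserve R4 C 5 -> on_hand[A=42 B=24 C=16] avail[A=39 B=24 C=11] open={R3,R4}
Step 7: commit R3 -> on_hand[A=39 B=24 C=16] avail[A=39 B=24 C=11] open={R4}
Step 8: reserve R5 C 9 -> on_hand[A=39 B=24 C=16] avail[A=39 B=24 C=2] open={R4,R5}
Step 9: reserve R6 A 8 -> on_hand[A=39 B=24 C=16] avail[A=31 B=24 C=2] open={R4,R5,R6}
Step 10: commit R6 -> on_hand[A=31 B=24 C=16] avail[A=31 B=24 C=2] open={R4,R5}
Step 11: commit R4 -> on_hand[A=31 B=24 C=11] avail[A=31 B=24 C=2] open={R5}
Open reservations: ['R5'] -> 1

Answer: 1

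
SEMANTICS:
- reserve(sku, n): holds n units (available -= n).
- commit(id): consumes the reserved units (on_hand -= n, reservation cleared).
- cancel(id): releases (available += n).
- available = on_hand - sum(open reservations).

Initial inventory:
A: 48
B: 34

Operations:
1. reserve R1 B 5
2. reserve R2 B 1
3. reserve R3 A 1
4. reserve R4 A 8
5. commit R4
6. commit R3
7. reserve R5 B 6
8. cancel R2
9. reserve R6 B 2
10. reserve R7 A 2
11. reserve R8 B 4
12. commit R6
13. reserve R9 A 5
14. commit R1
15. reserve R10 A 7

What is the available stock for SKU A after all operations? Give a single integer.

Answer: 25

Derivation:
Step 1: reserve R1 B 5 -> on_hand[A=48 B=34] avail[A=48 B=29] open={R1}
Step 2: reserve R2 B 1 -> on_hand[A=48 B=34] avail[A=48 B=28] open={R1,R2}
Step 3: reserve R3 A 1 -> on_hand[A=48 B=34] avail[A=47 B=28] open={R1,R2,R3}
Step 4: reserve R4 A 8 -> on_hand[A=48 B=34] avail[A=39 B=28] open={R1,R2,R3,R4}
Step 5: commit R4 -> on_hand[A=40 B=34] avail[A=39 B=28] open={R1,R2,R3}
Step 6: commit R3 -> on_hand[A=39 B=34] avail[A=39 B=28] open={R1,R2}
Step 7: reserve R5 B 6 -> on_hand[A=39 B=34] avail[A=39 B=22] open={R1,R2,R5}
Step 8: cancel R2 -> on_hand[A=39 B=34] avail[A=39 B=23] open={R1,R5}
Step 9: reserve R6 B 2 -> on_hand[A=39 B=34] avail[A=39 B=21] open={R1,R5,R6}
Step 10: reserve R7 A 2 -> on_hand[A=39 B=34] avail[A=37 B=21] open={R1,R5,R6,R7}
Step 11: reserve R8 B 4 -> on_hand[A=39 B=34] avail[A=37 B=17] open={R1,R5,R6,R7,R8}
Step 12: commit R6 -> on_hand[A=39 B=32] avail[A=37 B=17] open={R1,R5,R7,R8}
Step 13: reserve R9 A 5 -> on_hand[A=39 B=32] avail[A=32 B=17] open={R1,R5,R7,R8,R9}
Step 14: commit R1 -> on_hand[A=39 B=27] avail[A=32 B=17] open={R5,R7,R8,R9}
Step 15: reserve R10 A 7 -> on_hand[A=39 B=27] avail[A=25 B=17] open={R10,R5,R7,R8,R9}
Final available[A] = 25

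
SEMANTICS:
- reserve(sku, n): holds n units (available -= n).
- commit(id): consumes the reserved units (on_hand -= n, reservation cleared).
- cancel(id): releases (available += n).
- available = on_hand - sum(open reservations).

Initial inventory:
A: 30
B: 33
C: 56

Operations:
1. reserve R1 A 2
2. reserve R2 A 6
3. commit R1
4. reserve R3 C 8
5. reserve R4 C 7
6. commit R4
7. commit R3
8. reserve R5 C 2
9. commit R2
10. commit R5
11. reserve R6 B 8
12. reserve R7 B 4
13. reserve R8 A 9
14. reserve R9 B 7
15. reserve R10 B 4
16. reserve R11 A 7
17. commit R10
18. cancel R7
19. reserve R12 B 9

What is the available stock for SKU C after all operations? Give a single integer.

Step 1: reserve R1 A 2 -> on_hand[A=30 B=33 C=56] avail[A=28 B=33 C=56] open={R1}
Step 2: reserve R2 A 6 -> on_hand[A=30 B=33 C=56] avail[A=22 B=33 C=56] open={R1,R2}
Step 3: commit R1 -> on_hand[A=28 B=33 C=56] avail[A=22 B=33 C=56] open={R2}
Step 4: reserve R3 C 8 -> on_hand[A=28 B=33 C=56] avail[A=22 B=33 C=48] open={R2,R3}
Step 5: reserve R4 C 7 -> on_hand[A=28 B=33 C=56] avail[A=22 B=33 C=41] open={R2,R3,R4}
Step 6: commit R4 -> on_hand[A=28 B=33 C=49] avail[A=22 B=33 C=41] open={R2,R3}
Step 7: commit R3 -> on_hand[A=28 B=33 C=41] avail[A=22 B=33 C=41] open={R2}
Step 8: reserve R5 C 2 -> on_hand[A=28 B=33 C=41] avail[A=22 B=33 C=39] open={R2,R5}
Step 9: commit R2 -> on_hand[A=22 B=33 C=41] avail[A=22 B=33 C=39] open={R5}
Step 10: commit R5 -> on_hand[A=22 B=33 C=39] avail[A=22 B=33 C=39] open={}
Step 11: reserve R6 B 8 -> on_hand[A=22 B=33 C=39] avail[A=22 B=25 C=39] open={R6}
Step 12: reserve R7 B 4 -> on_hand[A=22 B=33 C=39] avail[A=22 B=21 C=39] open={R6,R7}
Step 13: reserve R8 A 9 -> on_hand[A=22 B=33 C=39] avail[A=13 B=21 C=39] open={R6,R7,R8}
Step 14: reserve R9 B 7 -> on_hand[A=22 B=33 C=39] avail[A=13 B=14 C=39] open={R6,R7,R8,R9}
Step 15: reserve R10 B 4 -> on_hand[A=22 B=33 C=39] avail[A=13 B=10 C=39] open={R10,R6,R7,R8,R9}
Step 16: reserve R11 A 7 -> on_hand[A=22 B=33 C=39] avail[A=6 B=10 C=39] open={R10,R11,R6,R7,R8,R9}
Step 17: commit R10 -> on_hand[A=22 B=29 C=39] avail[A=6 B=10 C=39] open={R11,R6,R7,R8,R9}
Step 18: cancel R7 -> on_hand[A=22 B=29 C=39] avail[A=6 B=14 C=39] open={R11,R6,R8,R9}
Step 19: reserve R12 B 9 -> on_hand[A=22 B=29 C=39] avail[A=6 B=5 C=39] open={R11,R12,R6,R8,R9}
Final available[C] = 39

Answer: 39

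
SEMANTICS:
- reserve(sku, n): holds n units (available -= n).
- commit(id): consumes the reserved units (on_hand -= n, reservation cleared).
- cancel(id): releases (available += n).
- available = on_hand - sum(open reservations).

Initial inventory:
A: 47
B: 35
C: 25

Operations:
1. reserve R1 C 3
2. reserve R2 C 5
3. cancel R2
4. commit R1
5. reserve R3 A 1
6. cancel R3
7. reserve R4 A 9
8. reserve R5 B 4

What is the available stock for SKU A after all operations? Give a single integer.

Answer: 38

Derivation:
Step 1: reserve R1 C 3 -> on_hand[A=47 B=35 C=25] avail[A=47 B=35 C=22] open={R1}
Step 2: reserve R2 C 5 -> on_hand[A=47 B=35 C=25] avail[A=47 B=35 C=17] open={R1,R2}
Step 3: cancel R2 -> on_hand[A=47 B=35 C=25] avail[A=47 B=35 C=22] open={R1}
Step 4: commit R1 -> on_hand[A=47 B=35 C=22] avail[A=47 B=35 C=22] open={}
Step 5: reserve R3 A 1 -> on_hand[A=47 B=35 C=22] avail[A=46 B=35 C=22] open={R3}
Step 6: cancel R3 -> on_hand[A=47 B=35 C=22] avail[A=47 B=35 C=22] open={}
Step 7: reserve R4 A 9 -> on_hand[A=47 B=35 C=22] avail[A=38 B=35 C=22] open={R4}
Step 8: reserve R5 B 4 -> on_hand[A=47 B=35 C=22] avail[A=38 B=31 C=22] open={R4,R5}
Final available[A] = 38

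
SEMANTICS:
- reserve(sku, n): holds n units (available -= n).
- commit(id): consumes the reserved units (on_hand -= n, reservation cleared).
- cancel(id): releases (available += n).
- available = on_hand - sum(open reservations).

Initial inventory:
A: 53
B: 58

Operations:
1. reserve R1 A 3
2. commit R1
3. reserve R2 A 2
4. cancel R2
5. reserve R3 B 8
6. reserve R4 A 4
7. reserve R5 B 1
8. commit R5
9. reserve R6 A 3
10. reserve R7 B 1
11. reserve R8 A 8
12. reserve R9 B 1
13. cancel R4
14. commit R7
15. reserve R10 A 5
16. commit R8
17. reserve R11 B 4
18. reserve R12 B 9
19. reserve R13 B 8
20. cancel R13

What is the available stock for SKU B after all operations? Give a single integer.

Step 1: reserve R1 A 3 -> on_hand[A=53 B=58] avail[A=50 B=58] open={R1}
Step 2: commit R1 -> on_hand[A=50 B=58] avail[A=50 B=58] open={}
Step 3: reserve R2 A 2 -> on_hand[A=50 B=58] avail[A=48 B=58] open={R2}
Step 4: cancel R2 -> on_hand[A=50 B=58] avail[A=50 B=58] open={}
Step 5: reserve R3 B 8 -> on_hand[A=50 B=58] avail[A=50 B=50] open={R3}
Step 6: reserve R4 A 4 -> on_hand[A=50 B=58] avail[A=46 B=50] open={R3,R4}
Step 7: reserve R5 B 1 -> on_hand[A=50 B=58] avail[A=46 B=49] open={R3,R4,R5}
Step 8: commit R5 -> on_hand[A=50 B=57] avail[A=46 B=49] open={R3,R4}
Step 9: reserve R6 A 3 -> on_hand[A=50 B=57] avail[A=43 B=49] open={R3,R4,R6}
Step 10: reserve R7 B 1 -> on_hand[A=50 B=57] avail[A=43 B=48] open={R3,R4,R6,R7}
Step 11: reserve R8 A 8 -> on_hand[A=50 B=57] avail[A=35 B=48] open={R3,R4,R6,R7,R8}
Step 12: reserve R9 B 1 -> on_hand[A=50 B=57] avail[A=35 B=47] open={R3,R4,R6,R7,R8,R9}
Step 13: cancel R4 -> on_hand[A=50 B=57] avail[A=39 B=47] open={R3,R6,R7,R8,R9}
Step 14: commit R7 -> on_hand[A=50 B=56] avail[A=39 B=47] open={R3,R6,R8,R9}
Step 15: reserve R10 A 5 -> on_hand[A=50 B=56] avail[A=34 B=47] open={R10,R3,R6,R8,R9}
Step 16: commit R8 -> on_hand[A=42 B=56] avail[A=34 B=47] open={R10,R3,R6,R9}
Step 17: reserve R11 B 4 -> on_hand[A=42 B=56] avail[A=34 B=43] open={R10,R11,R3,R6,R9}
Step 18: reserve R12 B 9 -> on_hand[A=42 B=56] avail[A=34 B=34] open={R10,R11,R12,R3,R6,R9}
Step 19: reserve R13 B 8 -> on_hand[A=42 B=56] avail[A=34 B=26] open={R10,R11,R12,R13,R3,R6,R9}
Step 20: cancel R13 -> on_hand[A=42 B=56] avail[A=34 B=34] open={R10,R11,R12,R3,R6,R9}
Final available[B] = 34

Answer: 34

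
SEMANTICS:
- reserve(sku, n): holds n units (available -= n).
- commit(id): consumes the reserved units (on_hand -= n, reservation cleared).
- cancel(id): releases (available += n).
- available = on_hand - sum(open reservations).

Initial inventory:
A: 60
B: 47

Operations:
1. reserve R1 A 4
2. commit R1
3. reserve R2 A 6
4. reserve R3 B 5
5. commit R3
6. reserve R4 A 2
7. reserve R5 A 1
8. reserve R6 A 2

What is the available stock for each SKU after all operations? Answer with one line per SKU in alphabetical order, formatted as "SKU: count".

Answer: A: 45
B: 42

Derivation:
Step 1: reserve R1 A 4 -> on_hand[A=60 B=47] avail[A=56 B=47] open={R1}
Step 2: commit R1 -> on_hand[A=56 B=47] avail[A=56 B=47] open={}
Step 3: reserve R2 A 6 -> on_hand[A=56 B=47] avail[A=50 B=47] open={R2}
Step 4: reserve R3 B 5 -> on_hand[A=56 B=47] avail[A=50 B=42] open={R2,R3}
Step 5: commit R3 -> on_hand[A=56 B=42] avail[A=50 B=42] open={R2}
Step 6: reserve R4 A 2 -> on_hand[A=56 B=42] avail[A=48 B=42] open={R2,R4}
Step 7: reserve R5 A 1 -> on_hand[A=56 B=42] avail[A=47 B=42] open={R2,R4,R5}
Step 8: reserve R6 A 2 -> on_hand[A=56 B=42] avail[A=45 B=42] open={R2,R4,R5,R6}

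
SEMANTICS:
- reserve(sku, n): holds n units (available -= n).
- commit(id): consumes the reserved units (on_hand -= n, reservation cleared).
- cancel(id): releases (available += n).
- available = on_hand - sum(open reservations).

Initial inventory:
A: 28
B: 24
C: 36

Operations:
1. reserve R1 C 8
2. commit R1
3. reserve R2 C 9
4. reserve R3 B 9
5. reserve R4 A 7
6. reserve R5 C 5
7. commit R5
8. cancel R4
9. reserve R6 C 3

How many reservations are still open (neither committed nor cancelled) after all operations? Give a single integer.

Step 1: reserve R1 C 8 -> on_hand[A=28 B=24 C=36] avail[A=28 B=24 C=28] open={R1}
Step 2: commit R1 -> on_hand[A=28 B=24 C=28] avail[A=28 B=24 C=28] open={}
Step 3: reserve R2 C 9 -> on_hand[A=28 B=24 C=28] avail[A=28 B=24 C=19] open={R2}
Step 4: reserve R3 B 9 -> on_hand[A=28 B=24 C=28] avail[A=28 B=15 C=19] open={R2,R3}
Step 5: reserve R4 A 7 -> on_hand[A=28 B=24 C=28] avail[A=21 B=15 C=19] open={R2,R3,R4}
Step 6: reserve R5 C 5 -> on_hand[A=28 B=24 C=28] avail[A=21 B=15 C=14] open={R2,R3,R4,R5}
Step 7: commit R5 -> on_hand[A=28 B=24 C=23] avail[A=21 B=15 C=14] open={R2,R3,R4}
Step 8: cancel R4 -> on_hand[A=28 B=24 C=23] avail[A=28 B=15 C=14] open={R2,R3}
Step 9: reserve R6 C 3 -> on_hand[A=28 B=24 C=23] avail[A=28 B=15 C=11] open={R2,R3,R6}
Open reservations: ['R2', 'R3', 'R6'] -> 3

Answer: 3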